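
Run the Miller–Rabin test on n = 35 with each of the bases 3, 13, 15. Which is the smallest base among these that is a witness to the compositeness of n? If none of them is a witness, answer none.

3

n − 1 = 34 = 2^1 · 17, so s = 1 and d = 17.
Base 3: x_0 = 3^17 mod 35 = 33. x_0 ∉ {1, 34} and s = 1, so 3 is a Miller–Rabin witness and 35 is composite.
Base 13: x_0 = 13^17 mod 35 = 13. x_0 ∉ {1, 34} and s = 1, so 13 is a Miller–Rabin witness and 35 is composite.
Base 15: x_0 = 15^17 mod 35 = 15. x_0 ∉ {1, 34} and s = 1, so 15 is a Miller–Rabin witness and 35 is composite.
The smallest witness among the given bases is 3.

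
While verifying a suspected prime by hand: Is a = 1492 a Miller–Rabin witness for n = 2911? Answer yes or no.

n − 1 = 2910 = 2^1 · 1455, so s = 1 and d = 1455.
Repeated squaring mod 2911: 1492^1 ≡ 1492, 1492^2 ≡ 2060, 1492^4 ≡ 2273, 1492^8 ≡ 2415, 1492^16 ≡ 1492, 1492^32 ≡ 2060, 1492^64 ≡ 2273, 1492^128 ≡ 2415, 1492^256 ≡ 1492, 1492^512 ≡ 2060, 1492^1024 ≡ 2273.
1455 = 1024 + 256 + 128 + 32 + 8 + 4 + 2 + 1, so 1492^1455 ≡ 2273·1492·2415·2060·2415·2273·2060·1492 ≡ 1 (mod 2911).
x_0 = 1492^1455 mod 2911 = 1.
x_0 = 1, so 1492 is not a witness.

no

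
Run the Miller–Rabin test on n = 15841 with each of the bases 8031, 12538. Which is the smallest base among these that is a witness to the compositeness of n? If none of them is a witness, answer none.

none

n − 1 = 15840 = 2^5 · 495, so s = 5 and d = 495.
Base 8031: x_0 = 8031^495 mod 15841 = 1. x_0 = 1, so 8031 is not a witness.
Base 12538: x_0 = 12538^495 mod 15841 = 1. x_0 = 1, so 12538 is not a witness.
No listed base is a witness for 15841.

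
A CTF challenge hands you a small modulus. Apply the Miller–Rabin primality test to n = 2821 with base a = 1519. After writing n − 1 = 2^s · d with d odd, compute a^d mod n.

2387

n − 1 = 2820 = 2^2 · 705, so s = 2 and d = 705.
1519^705 mod 2821 = 2387.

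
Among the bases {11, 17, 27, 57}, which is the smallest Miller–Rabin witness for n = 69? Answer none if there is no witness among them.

n − 1 = 68 = 2^2 · 17, so s = 2 and d = 17.
Base 11: x_0 = 11^17 mod 69 = 14. x_0 is neither 1 nor 68, so continue squaring. x_1 = 14^2 mod 69 = 58. Reached i = s−1 = 1 without hitting −1: 11 is a Miller–Rabin witness and 69 is composite.
Base 17: x_0 = 17^17 mod 69 = 11. x_0 is neither 1 nor 68, so continue squaring. x_1 = 11^2 mod 69 = 52. Reached i = s−1 = 1 without hitting −1: 17 is a Miller–Rabin witness and 69 is composite.
Base 27: x_0 = 27^17 mod 69 = 48. x_0 is neither 1 nor 68, so continue squaring. x_1 = 48^2 mod 69 = 27. Reached i = s−1 = 1 without hitting −1: 27 is a Miller–Rabin witness and 69 is composite.
Base 57: x_0 = 57^17 mod 69 = 60. x_0 is neither 1 nor 68, so continue squaring. x_1 = 60^2 mod 69 = 12. Reached i = s−1 = 1 without hitting −1: 57 is a Miller–Rabin witness and 69 is composite.
The smallest witness among the given bases is 11.

11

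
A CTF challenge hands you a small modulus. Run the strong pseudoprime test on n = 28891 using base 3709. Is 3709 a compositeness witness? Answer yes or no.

yes

n − 1 = 28890 = 2^1 · 14445, so s = 1 and d = 14445.
x_0 = 3709^14445 mod 28891 = 17157.
x_0 ∉ {1, 28890} and s = 1, so 3709 is a Miller–Rabin witness and 28891 is composite.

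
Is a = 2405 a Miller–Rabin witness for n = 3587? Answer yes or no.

yes

n − 1 = 3586 = 2^1 · 1793, so s = 1 and d = 1793.
Repeated squaring mod 3587: 2405^1 ≡ 2405, 2405^2 ≡ 1781, 2405^4 ≡ 1053, 2405^8 ≡ 426, 2405^16 ≡ 2126, 2405^32 ≡ 256, 2405^64 ≡ 970, 2405^128 ≡ 1106, 2405^256 ≡ 69, 2405^512 ≡ 1174, 2405^1024 ≡ 868.
1793 = 1024 + 512 + 256 + 1, so 2405^1793 ≡ 868·1174·69·2405 ≡ 637 (mod 3587).
x_0 = 2405^1793 mod 3587 = 637.
x_0 ∉ {1, 3586} and s = 1, so 2405 is a Miller–Rabin witness and 3587 is composite.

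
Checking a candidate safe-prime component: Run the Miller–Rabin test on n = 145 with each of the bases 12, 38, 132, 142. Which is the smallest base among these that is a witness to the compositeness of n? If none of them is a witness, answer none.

38

n − 1 = 144 = 2^4 · 9, so s = 4 and d = 9.
Base 12: x_0 = 12^9 mod 145 = 12. x_0 is neither 1 nor 144, so continue squaring. x_1 = 12^2 mod 145 = 144. x_1 ≡ −1, so 12 is not a witness.
Base 38: x_0 = 38^9 mod 145 = 93. x_0 is neither 1 nor 144, so continue squaring. x_1 = 93^2 mod 145 = 94. x_2 = 94^2 mod 145 = 136. x_3 = 136^2 mod 145 = 81. Reached i = s−1 = 3 without hitting −1: 38 is a Miller–Rabin witness and 145 is composite.
Base 132: x_0 = 132^9 mod 145 = 82. x_0 is neither 1 nor 144, so continue squaring. x_1 = 82^2 mod 145 = 54. x_2 = 54^2 mod 145 = 16. x_3 = 16^2 mod 145 = 111. Reached i = s−1 = 3 without hitting −1: 132 is a Miller–Rabin witness and 145 is composite.
Base 142: x_0 = 142^9 mod 145 = 37. x_0 is neither 1 nor 144, so continue squaring. x_1 = 37^2 mod 145 = 64. x_2 = 64^2 mod 145 = 36. x_3 = 36^2 mod 145 = 136. Reached i = s−1 = 3 without hitting −1: 142 is a Miller–Rabin witness and 145 is composite.
The smallest witness among the given bases is 38.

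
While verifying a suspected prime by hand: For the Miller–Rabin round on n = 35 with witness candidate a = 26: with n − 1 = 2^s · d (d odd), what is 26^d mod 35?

31

n − 1 = 34 = 2^1 · 17, so s = 1 and d = 17.
By repeated squaring, 26^17 ≡ 31 (mod 35).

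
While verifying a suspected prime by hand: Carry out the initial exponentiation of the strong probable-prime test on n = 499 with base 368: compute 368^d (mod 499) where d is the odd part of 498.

n − 1 = 498 = 2^1 · 249, so s = 1 and d = 249.
368^249 mod 499 = 498.

498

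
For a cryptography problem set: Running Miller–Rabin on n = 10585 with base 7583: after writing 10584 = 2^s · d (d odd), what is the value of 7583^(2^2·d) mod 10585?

1

n − 1 = 10584 = 2^3 · 1323, so s = 3 and d = 1323.
x_0 = 7583^1323 mod 10585 = 1607.
x_1 = 1607^2 mod 10585 = 10294.
x_2 = 10294^2 mod 10585 = 1.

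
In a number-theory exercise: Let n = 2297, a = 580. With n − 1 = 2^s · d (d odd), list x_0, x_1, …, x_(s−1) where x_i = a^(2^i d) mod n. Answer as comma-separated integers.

890, 1932, 2296

n − 1 = 2296 = 2^3 · 287, so s = 3 and d = 287.
x_0 = 580^287 mod 2297 = 890.
x_1 = 890^2 mod 2297 = 1932.
x_2 = 1932^2 mod 2297 = 2296.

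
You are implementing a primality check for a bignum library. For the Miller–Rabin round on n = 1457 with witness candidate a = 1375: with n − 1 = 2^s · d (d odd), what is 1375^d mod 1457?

n − 1 = 1456 = 2^4 · 91, so s = 4 and d = 91.
By repeated squaring, 1375^91 ≡ 662 (mod 1457).

662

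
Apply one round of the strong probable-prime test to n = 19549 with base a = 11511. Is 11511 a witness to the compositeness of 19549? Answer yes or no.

n − 1 = 19548 = 2^2 · 4887, so s = 2 and d = 4887.
x_0 = 11511^4887 mod 19549 = 8038.
x_0 is neither 1 nor 19548, so continue squaring.
x_1 = 8038^2 mod 19549 = 19548.
x_1 ≡ −1, so 11511 is not a witness.

no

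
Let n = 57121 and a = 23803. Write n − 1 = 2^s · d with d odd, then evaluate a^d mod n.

1913

n − 1 = 57120 = 2^5 · 1785, so s = 5 and d = 1785.
23803^1785 mod 57121 = 1913.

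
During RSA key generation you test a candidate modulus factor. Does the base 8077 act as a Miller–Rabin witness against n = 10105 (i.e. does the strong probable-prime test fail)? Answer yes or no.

n − 1 = 10104 = 2^3 · 1263, so s = 3 and d = 1263.
Repeated squaring mod 10105: 8077^1 ≡ 8077, 8077^2 ≡ 49, 8077^4 ≡ 2401, 8077^8 ≡ 4951, 8077^16 ≡ 7776, 8077^32 ≡ 7961, 8077^64 ≡ 9066, 8077^128 ≡ 8391, 8077^256 ≡ 7346, 8077^512 ≡ 3016, 8077^1024 ≡ 1756.
1263 = 1024 + 128 + 64 + 32 + 8 + 4 + 2 + 1, so 8077^1263 ≡ 1756·8391·9066·7961·4951·2401·49·8077 ≡ 6838 (mod 10105).
x_0 = 8077^1263 mod 10105 = 6838.
x_0 is neither 1 nor 10104, so continue squaring.
x_1 = 6838^2 mod 10105 = 2409.
x_2 = 2409^2 mod 10105 = 3011.
Reached i = s−1 = 2 without hitting −1: 8077 is a Miller–Rabin witness and 10105 is composite.

yes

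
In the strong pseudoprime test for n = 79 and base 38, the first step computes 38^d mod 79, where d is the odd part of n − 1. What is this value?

n − 1 = 78 = 2^1 · 39, so s = 1 and d = 39.
38^39 mod 79 = 1.

1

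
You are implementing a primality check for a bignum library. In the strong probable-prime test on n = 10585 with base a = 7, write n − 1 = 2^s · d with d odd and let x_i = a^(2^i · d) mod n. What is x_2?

n − 1 = 10584 = 2^3 · 1323, so s = 3 and d = 1323.
Repeated squaring mod 10585: 7^1 ≡ 7, 7^2 ≡ 49, 7^4 ≡ 2401, 7^8 ≡ 6561, 7^16 ≡ 8111, 7^32 ≡ 2546, 7^64 ≡ 4096, 7^128 ≡ 10576, 7^256 ≡ 81, 7^512 ≡ 6561, 7^1024 ≡ 8111.
1323 = 1024 + 256 + 32 + 8 + 2 + 1, so 7^1323 ≡ 8111·81·2546·6561·49·7 ≡ 5453 (mod 10585).
x_0 = 5453.
x_1 = 5453^2 mod 10585 = 1944.
x_2 = 1944^2 mod 10585 = 291.

291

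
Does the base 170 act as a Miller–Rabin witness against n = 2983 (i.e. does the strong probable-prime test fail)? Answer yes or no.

n − 1 = 2982 = 2^1 · 1491, so s = 1 and d = 1491.
Repeated squaring mod 2983: 170^1 ≡ 170, 170^2 ≡ 2053, 170^4 ≡ 2813, 170^8 ≡ 2053, 170^16 ≡ 2813, 170^32 ≡ 2053, 170^64 ≡ 2813, 170^128 ≡ 2053, 170^256 ≡ 2813, 170^512 ≡ 2053, 170^1024 ≡ 2813.
1491 = 1024 + 256 + 128 + 64 + 16 + 2 + 1, so 170^1491 ≡ 2813·2813·2053·2813·2813·2053·170 ≡ 2982 (mod 2983).
x_0 = 170^1491 mod 2983 = 2982.
x_0 = 2982 ≡ −1, so 170 is not a witness.

no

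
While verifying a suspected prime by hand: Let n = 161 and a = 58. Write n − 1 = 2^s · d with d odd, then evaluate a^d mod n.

n − 1 = 160 = 2^5 · 5, so s = 5 and d = 5.
58^5 mod 161 = 18.

18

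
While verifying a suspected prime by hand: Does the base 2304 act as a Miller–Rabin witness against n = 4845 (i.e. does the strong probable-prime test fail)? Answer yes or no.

yes

n − 1 = 4844 = 2^2 · 1211, so s = 2 and d = 1211.
x_0 = 2304^1211 mod 4845 = 2004.
x_0 is neither 1 nor 4844, so continue squaring.
x_1 = 2004^2 mod 4845 = 4356.
Reached i = s−1 = 1 without hitting −1: 2304 is a Miller–Rabin witness and 4845 is composite.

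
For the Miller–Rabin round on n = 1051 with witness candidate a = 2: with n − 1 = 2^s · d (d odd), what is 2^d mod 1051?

n − 1 = 1050 = 2^1 · 525, so s = 1 and d = 525.
Repeated squaring mod 1051: 2^1 ≡ 2, 2^2 ≡ 4, 2^4 ≡ 16, 2^8 ≡ 256, 2^16 ≡ 374, 2^32 ≡ 93, 2^64 ≡ 241, 2^128 ≡ 276, 2^256 ≡ 504, 2^512 ≡ 725.
525 = 512 + 8 + 4 + 1, so 2^525 ≡ 725·256·16·2 ≡ 1050 (mod 1051).

1050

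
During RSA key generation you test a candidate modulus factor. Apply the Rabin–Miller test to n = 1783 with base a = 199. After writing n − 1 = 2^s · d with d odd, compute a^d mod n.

1

n − 1 = 1782 = 2^1 · 891, so s = 1 and d = 891.
199^891 mod 1783 = 1.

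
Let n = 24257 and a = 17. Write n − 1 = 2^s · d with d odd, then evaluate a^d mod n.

13606

n − 1 = 24256 = 2^6 · 379, so s = 6 and d = 379.
17^379 mod 24257 = 13606.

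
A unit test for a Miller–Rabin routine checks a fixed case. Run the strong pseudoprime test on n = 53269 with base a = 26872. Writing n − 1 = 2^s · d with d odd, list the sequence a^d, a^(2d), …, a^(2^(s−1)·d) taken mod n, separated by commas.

n − 1 = 53268 = 2^2 · 13317, so s = 2 and d = 13317.
x_0 = 26872^13317 mod 53269 = 53268.
x_1 = 53268^2 mod 53269 = 1.

53268, 1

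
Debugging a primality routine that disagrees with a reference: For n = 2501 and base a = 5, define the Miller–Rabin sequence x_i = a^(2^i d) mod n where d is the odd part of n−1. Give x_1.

n − 1 = 2500 = 2^2 · 625, so s = 2 and d = 625.
x_0 = 5^625 mod 2501 = 2305.
x_1 = 2305^2 mod 2501 = 901.

901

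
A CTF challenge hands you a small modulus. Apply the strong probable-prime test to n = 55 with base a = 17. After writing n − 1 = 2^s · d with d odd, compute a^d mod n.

8

n − 1 = 54 = 2^1 · 27, so s = 1 and d = 27.
Repeated squaring mod 55: 17^1 ≡ 17, 17^2 ≡ 14, 17^4 ≡ 31, 17^8 ≡ 26, 17^16 ≡ 16.
27 = 16 + 8 + 2 + 1, so 17^27 ≡ 16·26·14·17 ≡ 8 (mod 55).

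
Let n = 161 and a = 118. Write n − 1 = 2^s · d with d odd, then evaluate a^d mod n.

n − 1 = 160 = 2^5 · 5, so s = 5 and d = 5.
By repeated squaring, 118^5 ≡ 13 (mod 161).

13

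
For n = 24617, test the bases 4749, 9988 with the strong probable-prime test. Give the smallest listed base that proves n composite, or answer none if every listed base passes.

4749

n − 1 = 24616 = 2^3 · 3077, so s = 3 and d = 3077.
Base 4749: x_0 = 4749^3077 mod 24617 = 12623. x_0 is neither 1 nor 24616, so continue squaring. x_1 = 12623^2 mod 24617 = 18905. x_2 = 18905^2 mod 24617 = 9419. Reached i = s−1 = 2 without hitting −1: 4749 is a Miller–Rabin witness and 24617 is composite.
Base 9988: x_0 = 9988^3077 mod 24617 = 22661. x_0 is neither 1 nor 24616, so continue squaring. x_1 = 22661^2 mod 24617 = 10301. x_2 = 10301^2 mod 24617 = 11331. Reached i = s−1 = 2 without hitting −1: 9988 is a Miller–Rabin witness and 24617 is composite.
The smallest witness among the given bases is 4749.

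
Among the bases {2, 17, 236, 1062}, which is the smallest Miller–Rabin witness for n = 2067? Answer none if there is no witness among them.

n − 1 = 2066 = 2^1 · 1033, so s = 1 and d = 1033.
Base 2: x_0 = 2^1033 mod 2067 = 41. x_0 ∉ {1, 2066} and s = 1, so 2 is a Miller–Rabin witness and 2067 is composite.
Base 17: x_0 = 17^1033 mod 2067 = 1811. x_0 ∉ {1, 2066} and s = 1, so 17 is a Miller–Rabin witness and 2067 is composite.
Base 236: x_0 = 236^1033 mod 2067 = 1406. x_0 ∉ {1, 2066} and s = 1, so 236 is a Miller–Rabin witness and 2067 is composite.
Base 1062: x_0 = 1062^1033 mod 2067 = 1101. x_0 ∉ {1, 2066} and s = 1, so 1062 is a Miller–Rabin witness and 2067 is composite.
The smallest witness among the given bases is 2.

2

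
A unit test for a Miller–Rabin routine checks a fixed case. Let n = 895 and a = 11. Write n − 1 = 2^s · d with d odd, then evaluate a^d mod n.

n − 1 = 894 = 2^1 · 447, so s = 1 and d = 447.
11^447 mod 895 = 416.

416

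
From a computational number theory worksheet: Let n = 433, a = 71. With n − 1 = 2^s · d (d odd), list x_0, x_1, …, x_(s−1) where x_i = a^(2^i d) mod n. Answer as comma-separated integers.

n − 1 = 432 = 2^4 · 27, so s = 4 and d = 27.
x_0 = 71^27 mod 433 = 151.
x_1 = 151^2 mod 433 = 285.
x_2 = 285^2 mod 433 = 254.
x_3 = 254^2 mod 433 = 432.

151, 285, 254, 432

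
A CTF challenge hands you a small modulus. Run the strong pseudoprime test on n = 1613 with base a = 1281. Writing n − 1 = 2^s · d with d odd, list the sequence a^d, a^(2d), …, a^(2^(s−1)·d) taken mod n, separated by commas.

1, 1

n − 1 = 1612 = 2^2 · 403, so s = 2 and d = 403.
x_0 = 1281^403 mod 1613 = 1.
x_1 = 1^2 mod 1613 = 1.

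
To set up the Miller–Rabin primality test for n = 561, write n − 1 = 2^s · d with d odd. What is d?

35

Halving: 560 → 280 → 140 → 70 → 35; 35 is odd.
So 560 = 2^4 · 35.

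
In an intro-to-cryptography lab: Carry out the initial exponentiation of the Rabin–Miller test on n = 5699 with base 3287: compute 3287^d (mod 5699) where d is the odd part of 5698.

5630

n − 1 = 5698 = 2^1 · 2849, so s = 1 and d = 2849.
3287^2849 mod 5699 = 5630.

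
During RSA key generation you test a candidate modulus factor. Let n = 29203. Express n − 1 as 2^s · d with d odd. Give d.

14601

Halving: 29202 → 14601; 14601 is odd.
So 29202 = 2^1 · 14601.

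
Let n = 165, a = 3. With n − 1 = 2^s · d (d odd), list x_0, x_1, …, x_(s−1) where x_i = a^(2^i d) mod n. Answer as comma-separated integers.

n − 1 = 164 = 2^2 · 41, so s = 2 and d = 41.
x_0 = 3^41 mod 165 = 3.
x_1 = 3^2 mod 165 = 9.

3, 9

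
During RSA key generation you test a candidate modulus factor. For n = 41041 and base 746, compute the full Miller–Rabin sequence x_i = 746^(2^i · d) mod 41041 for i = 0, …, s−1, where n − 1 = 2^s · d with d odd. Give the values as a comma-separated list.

20714, 27182, 1, 1

n − 1 = 41040 = 2^4 · 2565, so s = 4 and d = 2565.
x_0 = 746^2565 mod 41041 = 20714.
x_1 = 20714^2 mod 41041 = 27182.
x_2 = 27182^2 mod 41041 = 1.
x_3 = 1^2 mod 41041 = 1.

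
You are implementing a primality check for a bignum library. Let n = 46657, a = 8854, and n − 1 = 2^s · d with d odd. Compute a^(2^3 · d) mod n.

n − 1 = 46656 = 2^6 · 729, so s = 6 and d = 729.
Repeated squaring mod 46657: 8854^1 ≡ 8854, 8854^2 ≡ 9556, 8854^4 ≡ 9387, 8854^8 ≡ 27353, 8854^16 ≡ 41614, 8854^32 ≡ 3784, 8854^64 ≡ 41614, 8854^128 ≡ 3784, 8854^256 ≡ 41614, 8854^512 ≡ 3784.
729 = 512 + 128 + 64 + 16 + 8 + 1, so 8854^729 ≡ 3784·3784·41614·41614·27353·8854 ≡ 33632 (mod 46657).
x_0 = 33632.
x_1 = 33632^2 mod 46657 = 5773.
x_2 = 5773^2 mod 46657 = 14431.
x_3 = 14431^2 mod 46657 = 23570.

23570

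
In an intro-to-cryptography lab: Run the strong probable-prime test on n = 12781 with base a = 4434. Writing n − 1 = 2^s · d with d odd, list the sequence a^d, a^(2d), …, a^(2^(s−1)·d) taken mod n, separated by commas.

n − 1 = 12780 = 2^2 · 3195, so s = 2 and d = 3195.
x_0 = 4434^3195 mod 12781 = 4690.
x_1 = 4690^2 mod 12781 = 12780.

4690, 12780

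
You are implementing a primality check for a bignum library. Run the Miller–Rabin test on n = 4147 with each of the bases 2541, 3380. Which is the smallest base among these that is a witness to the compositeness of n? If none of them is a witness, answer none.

2541

n − 1 = 4146 = 2^1 · 2073, so s = 1 and d = 2073.
Base 2541: x_0 = 2541^2073 mod 4147 = 1903. x_0 ∉ {1, 4146} and s = 1, so 2541 is a Miller–Rabin witness and 4147 is composite.
Base 3380: x_0 = 3380^2073 mod 4147 = 2249. x_0 ∉ {1, 4146} and s = 1, so 3380 is a Miller–Rabin witness and 4147 is composite.
The smallest witness among the given bases is 2541.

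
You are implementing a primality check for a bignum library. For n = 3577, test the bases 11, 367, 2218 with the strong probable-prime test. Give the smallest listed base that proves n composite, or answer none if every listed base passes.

11

n − 1 = 3576 = 2^3 · 447, so s = 3 and d = 447.
Base 11: x_0 = 11^447 mod 3577 = 2416. x_0 is neither 1 nor 3576, so continue squaring. x_1 = 2416^2 mod 3577 = 2969. x_2 = 2969^2 mod 3577 = 1233. Reached i = s−1 = 2 without hitting −1: 11 is a Miller–Rabin witness and 3577 is composite.
Base 367: x_0 = 367^447 mod 3577 = 356. x_0 is neither 1 nor 3576, so continue squaring. x_1 = 356^2 mod 3577 = 1541. x_2 = 1541^2 mod 3577 = 3130. Reached i = s−1 = 2 without hitting −1: 367 is a Miller–Rabin witness and 3577 is composite.
Base 2218: x_0 = 2218^447 mod 3577 = 3023. x_0 is neither 1 nor 3576, so continue squaring. x_1 = 3023^2 mod 3577 = 2871. x_2 = 2871^2 mod 3577 = 1233. Reached i = s−1 = 2 without hitting −1: 2218 is a Miller–Rabin witness and 3577 is composite.
The smallest witness among the given bases is 11.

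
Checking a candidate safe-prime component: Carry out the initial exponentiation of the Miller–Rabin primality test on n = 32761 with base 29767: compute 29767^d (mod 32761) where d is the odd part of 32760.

27712

n − 1 = 32760 = 2^3 · 4095, so s = 3 and d = 4095.
Repeated squaring mod 32761: 29767^1 ≡ 29767, 29767^2 ≡ 20283, 29767^4 ≡ 20212, 29767^8 ≡ 28035, 29767^16 ≡ 24835, 29767^32 ≡ 18639, 29767^64 ≡ 14677, 29767^128 ≡ 10754, 29767^256 ≡ 2186, 29767^512 ≡ 28251, 29767^1024 ≡ 28280, 29767^2048 ≡ 29629.
4095 = 2048 + 1024 + 512 + 256 + 128 + 64 + 32 + 16 + 8 + 4 + 2 + 1, so 29767^4095 ≡ 29629·28280·28251·2186·10754·14677·18639·24835·28035·20212·20283·29767 ≡ 27712 (mod 32761).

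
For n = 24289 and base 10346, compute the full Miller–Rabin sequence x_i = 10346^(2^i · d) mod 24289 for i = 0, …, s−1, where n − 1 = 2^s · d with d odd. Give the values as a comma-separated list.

14476, 13373, 21511, 17671, 4857

n − 1 = 24288 = 2^5 · 759, so s = 5 and d = 759.
x_0 = 10346^759 mod 24289 = 14476.
x_1 = 14476^2 mod 24289 = 13373.
x_2 = 13373^2 mod 24289 = 21511.
x_3 = 21511^2 mod 24289 = 17671.
x_4 = 17671^2 mod 24289 = 4857.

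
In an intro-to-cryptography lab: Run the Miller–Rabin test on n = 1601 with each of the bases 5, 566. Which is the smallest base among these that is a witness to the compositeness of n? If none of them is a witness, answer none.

none

n − 1 = 1600 = 2^6 · 25, so s = 6 and d = 25.
Base 5: x_0 = 5^25 mod 1601 = 927. x_0 is neither 1 nor 1600, so continue squaring. x_1 = 927^2 mod 1601 = 1193. x_2 = 1193^2 mod 1601 = 1561. x_3 = 1561^2 mod 1601 = 1600. x_3 ≡ −1, so 5 is not a witness.
Base 566: x_0 = 566^25 mod 1601 = 137. x_0 is neither 1 nor 1600, so continue squaring. x_1 = 137^2 mod 1601 = 1158. x_2 = 1158^2 mod 1601 = 927. x_3 = 927^2 mod 1601 = 1193. x_4 = 1193^2 mod 1601 = 1561. x_5 = 1561^2 mod 1601 = 1600. x_5 ≡ −1, so 566 is not a witness.
No listed base is a witness for 1601.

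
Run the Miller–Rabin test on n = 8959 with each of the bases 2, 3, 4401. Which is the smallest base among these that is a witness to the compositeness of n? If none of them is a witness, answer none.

n − 1 = 8958 = 2^1 · 4479, so s = 1 and d = 4479.
Base 2: x_0 = 2^4479 mod 8959 = 1318. x_0 ∉ {1, 8958} and s = 1, so 2 is a Miller–Rabin witness and 8959 is composite.
Base 3: x_0 = 3^4479 mod 8959 = 4307. x_0 ∉ {1, 8958} and s = 1, so 3 is a Miller–Rabin witness and 8959 is composite.
Base 4401: x_0 = 4401^4479 mod 8959 = 5176. x_0 ∉ {1, 8958} and s = 1, so 4401 is a Miller–Rabin witness and 8959 is composite.
The smallest witness among the given bases is 2.

2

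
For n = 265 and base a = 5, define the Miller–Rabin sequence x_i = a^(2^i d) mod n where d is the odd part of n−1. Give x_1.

n − 1 = 264 = 2^3 · 33, so s = 3 and d = 33.
x_0 = 5^33 mod 265 = 50.
x_1 = 50^2 mod 265 = 115.

115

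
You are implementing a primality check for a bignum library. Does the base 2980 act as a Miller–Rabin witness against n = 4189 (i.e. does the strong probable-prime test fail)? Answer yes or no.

yes

n − 1 = 4188 = 2^2 · 1047, so s = 2 and d = 1047.
x_0 = 2980^1047 mod 4189 = 3754.
x_0 is neither 1 nor 4188, so continue squaring.
x_1 = 3754^2 mod 4189 = 720.
Reached i = s−1 = 1 without hitting −1: 2980 is a Miller–Rabin witness and 4189 is composite.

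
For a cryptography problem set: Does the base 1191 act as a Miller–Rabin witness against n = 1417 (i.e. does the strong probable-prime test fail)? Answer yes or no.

n − 1 = 1416 = 2^3 · 177, so s = 3 and d = 177.
x_0 = 1191^177 mod 1417 = 294.
x_0 is neither 1 nor 1416, so continue squaring.
x_1 = 294^2 mod 1417 = 1416.
x_1 ≡ −1, so 1191 is not a witness.

no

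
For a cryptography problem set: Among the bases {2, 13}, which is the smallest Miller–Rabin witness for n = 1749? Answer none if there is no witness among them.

n − 1 = 1748 = 2^2 · 437, so s = 2 and d = 437.
Base 2: x_0 = 2^437 mod 1749 = 260. x_0 is neither 1 nor 1748, so continue squaring. x_1 = 260^2 mod 1749 = 1138. Reached i = s−1 = 1 without hitting −1: 2 is a Miller–Rabin witness and 1749 is composite.
Base 13: x_0 = 13^437 mod 1749 = 1096. x_0 is neither 1 nor 1748, so continue squaring. x_1 = 1096^2 mod 1749 = 1402. Reached i = s−1 = 1 without hitting −1: 13 is a Miller–Rabin witness and 1749 is composite.
The smallest witness among the given bases is 2.

2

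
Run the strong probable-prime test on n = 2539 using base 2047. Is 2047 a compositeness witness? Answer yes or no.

no

n − 1 = 2538 = 2^1 · 1269, so s = 1 and d = 1269.
Repeated squaring mod 2539: 2047^1 ≡ 2047, 2047^2 ≡ 859, 2047^4 ≡ 1571, 2047^8 ≡ 133, 2047^16 ≡ 2455, 2047^32 ≡ 1978, 2047^64 ≡ 2424, 2047^128 ≡ 530, 2047^256 ≡ 1610, 2047^512 ≡ 2320, 2047^1024 ≡ 2259.
1269 = 1024 + 128 + 64 + 32 + 16 + 4 + 1, so 2047^1269 ≡ 2259·530·2424·1978·2455·1571·2047 ≡ 2538 (mod 2539).
x_0 = 2047^1269 mod 2539 = 2538.
x_0 = 2538 ≡ −1, so 2047 is not a witness.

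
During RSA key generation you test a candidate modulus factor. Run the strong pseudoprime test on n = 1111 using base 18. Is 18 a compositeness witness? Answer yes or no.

yes

n − 1 = 1110 = 2^1 · 555, so s = 1 and d = 555.
x_0 = 18^555 mod 1111 = 142.
x_0 ∉ {1, 1110} and s = 1, so 18 is a Miller–Rabin witness and 1111 is composite.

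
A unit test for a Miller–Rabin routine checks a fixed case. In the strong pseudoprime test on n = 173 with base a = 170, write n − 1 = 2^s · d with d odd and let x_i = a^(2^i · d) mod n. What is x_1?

172

n − 1 = 172 = 2^2 · 43, so s = 2 and d = 43.
x_0 = 170^43 mod 173 = 80.
x_1 = 80^2 mod 173 = 172.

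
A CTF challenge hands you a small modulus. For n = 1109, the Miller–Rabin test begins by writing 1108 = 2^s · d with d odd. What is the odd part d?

Halving: 1108 → 554 → 277; 277 is odd.
So 1108 = 2^2 · 277.

277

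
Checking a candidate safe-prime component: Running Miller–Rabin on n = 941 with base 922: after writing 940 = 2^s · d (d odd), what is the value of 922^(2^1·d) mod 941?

n − 1 = 940 = 2^2 · 235, so s = 2 and d = 235.
By repeated squaring, 922^235 ≡ 97 (mod 941).
x_0 = 97.
x_1 = 97^2 mod 941 = 940.

940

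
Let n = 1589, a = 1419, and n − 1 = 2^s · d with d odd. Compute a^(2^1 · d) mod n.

1096

n − 1 = 1588 = 2^2 · 397, so s = 2 and d = 397.
x_0 = 1419^397 mod 1589 = 1447.
x_1 = 1447^2 mod 1589 = 1096.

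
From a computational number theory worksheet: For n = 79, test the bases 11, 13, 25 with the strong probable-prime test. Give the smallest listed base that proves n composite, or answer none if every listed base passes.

none

n − 1 = 78 = 2^1 · 39, so s = 1 and d = 39.
Base 11: x_0 = 11^39 mod 79 = 1. x_0 = 1, so 11 is not a witness.
Base 13: x_0 = 13^39 mod 79 = 1. x_0 = 1, so 13 is not a witness.
Base 25: x_0 = 25^39 mod 79 = 1. x_0 = 1, so 25 is not a witness.
No listed base is a witness for 79.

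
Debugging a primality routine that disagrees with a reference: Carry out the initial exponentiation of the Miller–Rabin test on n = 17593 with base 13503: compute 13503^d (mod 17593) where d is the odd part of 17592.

n − 1 = 17592 = 2^3 · 2199, so s = 3 and d = 2199.
13503^2199 mod 17593 = 12913.

12913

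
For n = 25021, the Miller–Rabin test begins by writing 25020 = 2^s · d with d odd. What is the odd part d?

6255

Halving: 25020 → 12510 → 6255; 6255 is odd.
So 25020 = 2^2 · 6255.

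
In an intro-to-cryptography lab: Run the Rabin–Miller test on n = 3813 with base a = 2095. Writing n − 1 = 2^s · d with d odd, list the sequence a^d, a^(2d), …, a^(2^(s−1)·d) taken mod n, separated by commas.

n − 1 = 3812 = 2^2 · 953, so s = 2 and d = 953.
x_0 = 2095^953 mod 3813 = 3262.
x_1 = 3262^2 mod 3813 = 2374.

3262, 2374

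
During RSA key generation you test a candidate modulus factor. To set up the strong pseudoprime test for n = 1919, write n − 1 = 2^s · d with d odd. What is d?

959

Halving: 1918 → 959; 959 is odd.
So 1918 = 2^1 · 959.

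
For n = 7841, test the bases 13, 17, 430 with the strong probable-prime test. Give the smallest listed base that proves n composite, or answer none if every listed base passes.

n − 1 = 7840 = 2^5 · 245, so s = 5 and d = 245.
Base 13: x_0 = 13^245 mod 7841 = 710. x_0 is neither 1 nor 7840, so continue squaring. x_1 = 710^2 mod 7841 = 2276. x_2 = 2276^2 mod 7841 = 5116. x_3 = 5116^2 mod 7841 = 198. x_4 = 198^2 mod 7841 = 7840. x_4 ≡ −1, so 13 is not a witness.
Base 17: x_0 = 17^245 mod 7841 = 198. x_0 is neither 1 nor 7840, so continue squaring. x_1 = 198^2 mod 7841 = 7840. x_1 ≡ −1, so 17 is not a witness.
Base 430: x_0 = 430^245 mod 7841 = 2415. x_0 is neither 1 nor 7840, so continue squaring. x_1 = 2415^2 mod 7841 = 6362. x_2 = 6362^2 mod 7841 = 7643. x_3 = 7643^2 mod 7841 = 7840. x_3 ≡ −1, so 430 is not a witness.
No listed base is a witness for 7841.

none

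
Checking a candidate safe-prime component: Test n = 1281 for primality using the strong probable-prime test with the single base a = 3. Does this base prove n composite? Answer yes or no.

yes

n − 1 = 1280 = 2^8 · 5, so s = 8 and d = 5.
x_0 = 3^5 mod 1281 = 243.
x_0 is neither 1 nor 1280, so continue squaring.
x_1 = 243^2 mod 1281 = 123.
x_2 = 123^2 mod 1281 = 1038.
x_3 = 1038^2 mod 1281 = 123.
x_4 = 123^2 mod 1281 = 1038.
x_5 = 1038^2 mod 1281 = 123.
x_6 = 123^2 mod 1281 = 1038.
x_7 = 1038^2 mod 1281 = 123.
Reached i = s−1 = 7 without hitting −1: 3 is a Miller–Rabin witness and 1281 is composite.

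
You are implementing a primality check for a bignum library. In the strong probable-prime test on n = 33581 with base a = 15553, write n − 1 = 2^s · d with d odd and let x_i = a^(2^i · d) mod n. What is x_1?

n − 1 = 33580 = 2^2 · 8395, so s = 2 and d = 8395.
x_0 = 15553^8395 mod 33581 = 3760.
x_1 = 3760^2 mod 33581 = 33580.

33580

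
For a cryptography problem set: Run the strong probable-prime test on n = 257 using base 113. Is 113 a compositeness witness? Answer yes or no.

n − 1 = 256 = 2^8 · 1, so s = 8 and d = 1.
x_0 = 113^1 mod 257 = 113.
x_0 is neither 1 nor 256, so continue squaring.
x_1 = 113^2 mod 257 = 176.
x_2 = 176^2 mod 257 = 136.
x_3 = 136^2 mod 257 = 249.
x_4 = 249^2 mod 257 = 64.
x_5 = 64^2 mod 257 = 241.
x_6 = 241^2 mod 257 = 256.
x_6 ≡ −1, so 113 is not a witness.

no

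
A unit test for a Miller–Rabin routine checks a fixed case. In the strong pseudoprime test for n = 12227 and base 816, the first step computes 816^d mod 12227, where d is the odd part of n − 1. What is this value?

n − 1 = 12226 = 2^1 · 6113, so s = 1 and d = 6113.
816^6113 mod 12227 = 1.

1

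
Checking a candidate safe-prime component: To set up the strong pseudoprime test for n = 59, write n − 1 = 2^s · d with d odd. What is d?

Halving: 58 → 29; 29 is odd.
So 58 = 2^1 · 29.

29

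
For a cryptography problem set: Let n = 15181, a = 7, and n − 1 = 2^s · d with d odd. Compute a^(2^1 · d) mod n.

n − 1 = 15180 = 2^2 · 3795, so s = 2 and d = 3795.
x_0 = 7^3795 mod 15181 = 3573.
x_1 = 3573^2 mod 15181 = 14289.

14289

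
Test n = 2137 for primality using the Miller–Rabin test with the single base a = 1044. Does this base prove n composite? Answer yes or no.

no

n − 1 = 2136 = 2^3 · 267, so s = 3 and d = 267.
Repeated squaring mod 2137: 1044^1 ≡ 1044, 1044^2 ≡ 66, 1044^4 ≡ 82, 1044^8 ≡ 313, 1044^16 ≡ 1804, 1044^32 ≡ 1902, 1044^64 ≡ 1800, 1044^128 ≡ 308, 1044^256 ≡ 836.
267 = 256 + 8 + 2 + 1, so 1044^267 ≡ 836·313·66·1044 ≡ 296 (mod 2137).
x_0 = 1044^267 mod 2137 = 296.
x_0 is neither 1 nor 2136, so continue squaring.
x_1 = 296^2 mod 2137 = 2136.
x_1 ≡ −1, so 1044 is not a witness.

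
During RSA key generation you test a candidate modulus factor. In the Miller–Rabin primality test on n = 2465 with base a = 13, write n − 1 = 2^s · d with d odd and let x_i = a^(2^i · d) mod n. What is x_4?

n − 1 = 2464 = 2^5 · 77, so s = 5 and d = 77.
By repeated squaring, 13^77 ≡ 608 (mod 2465).
x_0 = 608.
x_1 = 608^2 mod 2465 = 2379.
x_2 = 2379^2 mod 2465 = 1.
x_3 = 1^2 mod 2465 = 1.
x_4 = 1^2 mod 2465 = 1.

1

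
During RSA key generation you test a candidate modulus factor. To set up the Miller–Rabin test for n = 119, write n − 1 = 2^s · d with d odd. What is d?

Halving: 118 → 59; 59 is odd.
So 118 = 2^1 · 59.

59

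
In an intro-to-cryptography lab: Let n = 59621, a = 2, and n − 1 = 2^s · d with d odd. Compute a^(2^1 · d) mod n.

n − 1 = 59620 = 2^2 · 14905, so s = 2 and d = 14905.
x_0 = 2^14905 mod 59621 = 48894.
x_1 = 48894^2 mod 59621 = 59620.

59620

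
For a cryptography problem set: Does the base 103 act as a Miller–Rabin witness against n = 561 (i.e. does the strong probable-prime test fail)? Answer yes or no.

n − 1 = 560 = 2^4 · 35, so s = 4 and d = 35.
x_0 = 103^35 mod 561 = 1.
x_0 = 1, so 103 is not a witness.

no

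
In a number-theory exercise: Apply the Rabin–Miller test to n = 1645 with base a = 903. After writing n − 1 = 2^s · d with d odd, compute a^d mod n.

217

n − 1 = 1644 = 2^2 · 411, so s = 2 and d = 411.
Repeated squaring mod 1645: 903^1 ≡ 903, 903^2 ≡ 1134, 903^4 ≡ 1211, 903^8 ≡ 826, 903^16 ≡ 1246, 903^32 ≡ 1281, 903^64 ≡ 896, 903^128 ≡ 56, 903^256 ≡ 1491.
411 = 256 + 128 + 16 + 8 + 2 + 1, so 903^411 ≡ 1491·56·1246·826·1134·903 ≡ 217 (mod 1645).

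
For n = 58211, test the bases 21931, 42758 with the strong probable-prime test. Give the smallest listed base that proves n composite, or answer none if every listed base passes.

none

n − 1 = 58210 = 2^1 · 29105, so s = 1 and d = 29105.
Base 21931: x_0 = 21931^29105 mod 58211 = 58210. x_0 = 58210 ≡ −1, so 21931 is not a witness.
Base 42758: x_0 = 42758^29105 mod 58211 = 58210. x_0 = 58210 ≡ −1, so 42758 is not a witness.
No listed base is a witness for 58211.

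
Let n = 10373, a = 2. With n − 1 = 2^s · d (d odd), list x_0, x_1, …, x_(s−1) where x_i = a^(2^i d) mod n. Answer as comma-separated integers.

n − 1 = 10372 = 2^2 · 2593, so s = 2 and d = 2593.
x_0 = 2^2593 mod 10373 = 5937.
x_1 = 5937^2 mod 10373 = 515.

5937, 515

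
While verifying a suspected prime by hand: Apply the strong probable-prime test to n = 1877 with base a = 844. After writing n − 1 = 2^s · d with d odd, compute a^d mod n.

1

n − 1 = 1876 = 2^2 · 469, so s = 2 and d = 469.
844^469 mod 1877 = 1.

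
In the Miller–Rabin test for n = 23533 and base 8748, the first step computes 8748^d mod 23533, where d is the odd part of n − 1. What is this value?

n − 1 = 23532 = 2^2 · 5883, so s = 2 and d = 5883.
8748^5883 mod 23533 = 9563.

9563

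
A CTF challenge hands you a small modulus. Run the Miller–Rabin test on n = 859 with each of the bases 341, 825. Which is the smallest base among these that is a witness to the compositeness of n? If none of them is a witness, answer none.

none

n − 1 = 858 = 2^1 · 429, so s = 1 and d = 429.
Base 341: x_0 = 341^429 mod 859 = 858. x_0 = 858 ≡ −1, so 341 is not a witness.
Base 825: x_0 = 825^429 mod 859 = 1. x_0 = 1, so 825 is not a witness.
No listed base is a witness for 859.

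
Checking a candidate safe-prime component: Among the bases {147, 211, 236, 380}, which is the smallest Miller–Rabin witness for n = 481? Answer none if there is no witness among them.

n − 1 = 480 = 2^5 · 15, so s = 5 and d = 15.
Base 147: x_0 = 147^15 mod 481 = 480. x_0 = 480 ≡ −1, so 147 is not a witness.
Base 211: x_0 = 211^15 mod 481 = 1. x_0 = 1, so 211 is not a witness.
Base 236: x_0 = 236^15 mod 481 = 450. x_0 is neither 1 nor 480, so continue squaring. x_1 = 450^2 mod 481 = 480. x_1 ≡ −1, so 236 is not a witness.
Base 380: x_0 = 380^15 mod 481 = 1. x_0 = 1, so 380 is not a witness.
No listed base is a witness for 481.

none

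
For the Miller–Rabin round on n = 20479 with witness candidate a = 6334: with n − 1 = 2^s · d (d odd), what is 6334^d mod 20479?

20478

n − 1 = 20478 = 2^1 · 10239, so s = 1 and d = 10239.
6334^10239 mod 20479 = 20478.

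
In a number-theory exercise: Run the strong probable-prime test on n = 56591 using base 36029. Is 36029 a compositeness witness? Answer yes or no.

n − 1 = 56590 = 2^1 · 28295, so s = 1 and d = 28295.
x_0 = 36029^28295 mod 56591 = 56590.
x_0 = 56590 ≡ −1, so 36029 is not a witness.

no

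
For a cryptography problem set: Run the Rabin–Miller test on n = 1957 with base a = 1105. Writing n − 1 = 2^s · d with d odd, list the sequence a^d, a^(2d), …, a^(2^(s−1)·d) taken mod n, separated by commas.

n − 1 = 1956 = 2^2 · 489, so s = 2 and d = 489.
x_0 = 1105^489 mod 1957 = 958.
x_1 = 958^2 mod 1957 = 1888.

958, 1888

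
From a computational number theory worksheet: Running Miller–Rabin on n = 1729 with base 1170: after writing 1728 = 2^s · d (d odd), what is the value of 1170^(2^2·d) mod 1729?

533

n − 1 = 1728 = 2^6 · 27, so s = 6 and d = 27.
By repeated squaring, 1170^27 ≡ 533 (mod 1729).
x_0 = 533.
x_1 = 533^2 mod 1729 = 533.
x_2 = 533^2 mod 1729 = 533.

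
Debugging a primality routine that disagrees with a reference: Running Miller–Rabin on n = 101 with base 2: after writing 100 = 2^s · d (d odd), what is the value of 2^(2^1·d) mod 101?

100

n − 1 = 100 = 2^2 · 25, so s = 2 and d = 25.
x_0 = 2^25 mod 101 = 10.
x_1 = 10^2 mod 101 = 100.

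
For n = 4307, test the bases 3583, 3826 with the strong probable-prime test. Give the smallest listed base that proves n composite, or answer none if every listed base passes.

n − 1 = 4306 = 2^1 · 2153, so s = 1 and d = 2153.
Base 3583: x_0 = 3583^2153 mod 4307 = 2213. x_0 ∉ {1, 4306} and s = 1, so 3583 is a Miller–Rabin witness and 4307 is composite.
Base 3826: x_0 = 3826^2153 mod 4307 = 751. x_0 ∉ {1, 4306} and s = 1, so 3826 is a Miller–Rabin witness and 4307 is composite.
The smallest witness among the given bases is 3583.

3583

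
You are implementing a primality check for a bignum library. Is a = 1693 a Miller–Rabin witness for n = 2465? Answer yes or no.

n − 1 = 2464 = 2^5 · 77, so s = 5 and d = 77.
x_0 = 1693^77 mod 2465 = 1728.
x_0 is neither 1 nor 2464, so continue squaring.
x_1 = 1728^2 mod 2465 = 869.
x_2 = 869^2 mod 2465 = 871.
x_3 = 871^2 mod 2465 = 1886.
x_4 = 1886^2 mod 2465 = 1.
x_4 = 1 but x_3 ≠ ±1, a nontrivial square root of 1 — 1693 is a witness and 2465 is composite.

yes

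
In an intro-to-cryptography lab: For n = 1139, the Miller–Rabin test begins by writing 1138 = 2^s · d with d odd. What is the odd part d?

Halving: 1138 → 569; 569 is odd.
So 1138 = 2^1 · 569.

569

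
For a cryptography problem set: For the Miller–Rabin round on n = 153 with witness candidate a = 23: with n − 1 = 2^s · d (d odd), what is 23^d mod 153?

131

n − 1 = 152 = 2^3 · 19, so s = 3 and d = 19.
23^19 mod 153 = 131.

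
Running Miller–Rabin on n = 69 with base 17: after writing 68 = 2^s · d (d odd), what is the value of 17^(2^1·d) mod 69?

52

n − 1 = 68 = 2^2 · 17, so s = 2 and d = 17.
Repeated squaring mod 69: 17^1 ≡ 17, 17^2 ≡ 13, 17^4 ≡ 31, 17^8 ≡ 64, 17^16 ≡ 25.
17 = 16 + 1, so 17^17 ≡ 25·17 ≡ 11 (mod 69).
x_0 = 11.
x_1 = 11^2 mod 69 = 52.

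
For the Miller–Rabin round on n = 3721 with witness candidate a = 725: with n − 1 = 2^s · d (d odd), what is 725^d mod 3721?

n − 1 = 3720 = 2^3 · 465, so s = 3 and d = 465.
Repeated squaring mod 3721: 725^1 ≡ 725, 725^2 ≡ 964, 725^4 ≡ 2767, 725^8 ≡ 2192, 725^16 ≡ 1053, 725^32 ≡ 3672, 725^64 ≡ 2401, 725^128 ≡ 972, 725^256 ≡ 3371.
465 = 256 + 128 + 64 + 16 + 1, so 725^465 ≡ 3371·972·2401·1053·725 ≡ 194 (mod 3721).

194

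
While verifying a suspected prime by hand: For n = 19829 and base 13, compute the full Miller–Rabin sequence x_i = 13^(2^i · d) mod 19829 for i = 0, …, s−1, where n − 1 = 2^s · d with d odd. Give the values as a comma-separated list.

17659, 9427

n − 1 = 19828 = 2^2 · 4957, so s = 2 and d = 4957.
x_0 = 13^4957 mod 19829 = 17659.
x_1 = 17659^2 mod 19829 = 9427.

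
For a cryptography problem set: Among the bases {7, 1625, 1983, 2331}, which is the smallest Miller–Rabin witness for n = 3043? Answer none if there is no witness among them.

7

n − 1 = 3042 = 2^1 · 1521, so s = 1 and d = 1521.
Base 7: x_0 = 7^1521 mod 3043 = 789. x_0 ∉ {1, 3042} and s = 1, so 7 is a Miller–Rabin witness and 3043 is composite.
Base 1625: x_0 = 1625^1521 mod 3043 = 1897. x_0 ∉ {1, 3042} and s = 1, so 1625 is a Miller–Rabin witness and 3043 is composite.
Base 1983: x_0 = 1983^1521 mod 3043 = 2255. x_0 ∉ {1, 3042} and s = 1, so 1983 is a Miller–Rabin witness and 3043 is composite.
Base 2331: x_0 = 2331^1521 mod 3043 = 1991. x_0 ∉ {1, 3042} and s = 1, so 2331 is a Miller–Rabin witness and 3043 is composite.
The smallest witness among the given bases is 7.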